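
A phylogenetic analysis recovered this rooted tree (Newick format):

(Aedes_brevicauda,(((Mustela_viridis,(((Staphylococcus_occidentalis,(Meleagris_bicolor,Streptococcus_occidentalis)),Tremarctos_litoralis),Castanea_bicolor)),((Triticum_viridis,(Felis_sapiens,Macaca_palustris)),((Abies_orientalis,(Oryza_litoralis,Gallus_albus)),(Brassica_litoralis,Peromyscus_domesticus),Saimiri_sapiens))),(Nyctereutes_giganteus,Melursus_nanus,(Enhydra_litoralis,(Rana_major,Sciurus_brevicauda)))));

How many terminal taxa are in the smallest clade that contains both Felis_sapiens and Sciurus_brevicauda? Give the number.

The MRCA of Felis_sapiens and Sciurus_brevicauda is the node subtending (((Mustela_viridis,(((Staphylococcus_occidentalis,(Meleagris_bicolor,Streptococcus_occidentalis)),Tremarctos_litoralis),Castanea_bicolor)),((Triticum_viridis,(Felis_sapiens,Macaca_palustris)),((Abies_orientalis,(Oryza_litoralis,Gallus_albus)),(Brassica_litoralis,Peromyscus_domesticus),Saimiri_sapiens))),(Nyctereutes_giganteus,Melursus_nanus,(Enhydra_litoralis,(Rana_major,Sciurus_brevicauda)))).
That clade contains 20 terminal taxa: Abies_orientalis, Brassica_litoralis, Castanea_bicolor, Enhydra_litoralis, Felis_sapiens, Gallus_albus, Macaca_palustris, Meleagris_bicolor, Melursus_nanus, Mustela_viridis, Nyctereutes_giganteus, Oryza_litoralis, Peromyscus_domesticus, Rana_major, Saimiri_sapiens, Sciurus_brevicauda, Staphylococcus_occidentalis, Streptococcus_occidentalis, Tremarctos_litoralis, Triticum_viridis.

20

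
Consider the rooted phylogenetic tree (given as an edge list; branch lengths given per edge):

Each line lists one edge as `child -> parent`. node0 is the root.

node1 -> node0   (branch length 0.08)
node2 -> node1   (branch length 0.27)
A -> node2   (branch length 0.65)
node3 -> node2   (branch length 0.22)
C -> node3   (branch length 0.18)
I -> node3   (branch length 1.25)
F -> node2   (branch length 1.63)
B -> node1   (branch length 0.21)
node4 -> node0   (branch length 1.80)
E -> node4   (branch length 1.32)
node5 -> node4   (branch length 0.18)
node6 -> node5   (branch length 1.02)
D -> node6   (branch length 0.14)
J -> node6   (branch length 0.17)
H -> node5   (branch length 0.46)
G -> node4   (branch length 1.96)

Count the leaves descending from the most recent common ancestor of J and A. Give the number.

10

The MRCA of J and A is the root, so the clade is the entire tree.
That clade contains 10 terminal taxa: A, B, C, D, E, F, G, H, I, J.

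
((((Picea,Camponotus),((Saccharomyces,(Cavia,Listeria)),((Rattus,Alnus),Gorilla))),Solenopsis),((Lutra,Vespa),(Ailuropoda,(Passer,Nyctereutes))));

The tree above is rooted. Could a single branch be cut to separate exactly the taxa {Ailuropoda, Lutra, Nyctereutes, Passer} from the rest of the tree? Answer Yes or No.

The MRCA of the listed taxa subtends ((Lutra,Vespa),(Ailuropoda,(Passer,Nyctereutes))).
That clade also contains Vespa, which is not in the proposed group, so the group is not monophyletic.

No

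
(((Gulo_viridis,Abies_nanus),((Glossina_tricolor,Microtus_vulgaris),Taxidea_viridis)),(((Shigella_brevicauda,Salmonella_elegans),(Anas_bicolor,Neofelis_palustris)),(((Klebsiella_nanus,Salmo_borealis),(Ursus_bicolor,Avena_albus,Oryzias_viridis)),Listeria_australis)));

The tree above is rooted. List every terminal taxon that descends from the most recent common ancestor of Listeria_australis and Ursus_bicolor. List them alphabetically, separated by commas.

Tracing Listeria_australis: it sits inside (((Klebsiella_nanus,Salmo_borealis),(Ursus_bicolor,Avena_albus,Oryzias_viridis)),Listeria_australis).
Tracing Ursus_bicolor: it sits inside (Ursus_bicolor,Avena_albus,Oryzias_viridis).
The smallest clade enclosing both is (((Klebsiella_nanus,Salmo_borealis),(Ursus_bicolor,Avena_albus,Oryzias_viridis)),Listeria_australis); the answer is its 6 terminal taxa in alphabetical order.

Avena_albus, Klebsiella_nanus, Listeria_australis, Oryzias_viridis, Salmo_borealis, Ursus_bicolor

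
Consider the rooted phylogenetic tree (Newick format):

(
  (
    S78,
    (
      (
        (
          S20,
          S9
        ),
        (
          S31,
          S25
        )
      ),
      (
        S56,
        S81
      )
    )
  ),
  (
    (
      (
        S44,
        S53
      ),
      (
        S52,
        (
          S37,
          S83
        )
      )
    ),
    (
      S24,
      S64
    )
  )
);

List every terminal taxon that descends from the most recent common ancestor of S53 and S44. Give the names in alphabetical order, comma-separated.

Tracing S53: it sits inside (S44,S53).
Tracing S44: it sits inside (S44,S53).
The smallest clade enclosing both is (S44,S53); the answer is its 2 terminal taxa in alphabetical order.

S44, S53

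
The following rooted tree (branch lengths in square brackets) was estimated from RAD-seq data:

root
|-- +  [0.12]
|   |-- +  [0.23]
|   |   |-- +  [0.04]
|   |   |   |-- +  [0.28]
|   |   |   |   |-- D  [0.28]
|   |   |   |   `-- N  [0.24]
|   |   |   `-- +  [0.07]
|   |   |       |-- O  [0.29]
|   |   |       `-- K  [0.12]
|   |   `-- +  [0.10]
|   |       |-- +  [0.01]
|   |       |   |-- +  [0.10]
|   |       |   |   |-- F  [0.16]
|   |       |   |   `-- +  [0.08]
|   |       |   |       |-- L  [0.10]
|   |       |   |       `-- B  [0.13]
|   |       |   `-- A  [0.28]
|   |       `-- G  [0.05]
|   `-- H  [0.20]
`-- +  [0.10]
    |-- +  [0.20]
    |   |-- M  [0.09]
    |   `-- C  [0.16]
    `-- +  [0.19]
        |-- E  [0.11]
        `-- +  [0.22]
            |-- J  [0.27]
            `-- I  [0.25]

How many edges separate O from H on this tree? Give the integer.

5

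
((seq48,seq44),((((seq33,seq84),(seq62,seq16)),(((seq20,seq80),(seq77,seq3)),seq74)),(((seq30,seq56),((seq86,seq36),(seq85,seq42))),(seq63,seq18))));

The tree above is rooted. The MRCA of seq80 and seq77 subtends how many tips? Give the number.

4

The MRCA of seq80 and seq77 is the node subtending ((seq20,seq80),(seq77,seq3)).
That clade contains 4 terminal taxa: seq20, seq3, seq77, seq80.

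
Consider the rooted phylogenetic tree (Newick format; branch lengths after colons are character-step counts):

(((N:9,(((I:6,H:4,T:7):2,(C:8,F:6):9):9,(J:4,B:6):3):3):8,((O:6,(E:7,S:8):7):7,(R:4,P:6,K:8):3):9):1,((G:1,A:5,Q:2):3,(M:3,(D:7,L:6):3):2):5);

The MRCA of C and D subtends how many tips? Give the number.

20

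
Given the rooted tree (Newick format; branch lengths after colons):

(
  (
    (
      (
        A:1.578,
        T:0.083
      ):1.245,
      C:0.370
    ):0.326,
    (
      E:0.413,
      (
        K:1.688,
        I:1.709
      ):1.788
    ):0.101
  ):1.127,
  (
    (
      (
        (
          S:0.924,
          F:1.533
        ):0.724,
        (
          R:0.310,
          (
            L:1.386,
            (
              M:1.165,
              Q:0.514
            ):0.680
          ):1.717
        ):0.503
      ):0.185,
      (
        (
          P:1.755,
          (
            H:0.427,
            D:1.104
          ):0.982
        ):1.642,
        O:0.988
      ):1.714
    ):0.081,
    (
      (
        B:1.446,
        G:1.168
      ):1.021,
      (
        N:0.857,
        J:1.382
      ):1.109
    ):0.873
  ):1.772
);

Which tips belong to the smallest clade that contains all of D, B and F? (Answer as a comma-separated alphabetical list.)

Tracing D: it sits inside (H,D).
Tracing B: it sits inside (B,G).
Tracing F: it sits inside (S,F).
The smallest clade enclosing all 3 is ((((S,F),(R,(L,(M,Q)))),((P,(H,D)),O)),((B,G),(N,J))); the answer is its 14 terminal taxa in alphabetical order.

B, D, F, G, H, J, L, M, N, O, P, Q, R, S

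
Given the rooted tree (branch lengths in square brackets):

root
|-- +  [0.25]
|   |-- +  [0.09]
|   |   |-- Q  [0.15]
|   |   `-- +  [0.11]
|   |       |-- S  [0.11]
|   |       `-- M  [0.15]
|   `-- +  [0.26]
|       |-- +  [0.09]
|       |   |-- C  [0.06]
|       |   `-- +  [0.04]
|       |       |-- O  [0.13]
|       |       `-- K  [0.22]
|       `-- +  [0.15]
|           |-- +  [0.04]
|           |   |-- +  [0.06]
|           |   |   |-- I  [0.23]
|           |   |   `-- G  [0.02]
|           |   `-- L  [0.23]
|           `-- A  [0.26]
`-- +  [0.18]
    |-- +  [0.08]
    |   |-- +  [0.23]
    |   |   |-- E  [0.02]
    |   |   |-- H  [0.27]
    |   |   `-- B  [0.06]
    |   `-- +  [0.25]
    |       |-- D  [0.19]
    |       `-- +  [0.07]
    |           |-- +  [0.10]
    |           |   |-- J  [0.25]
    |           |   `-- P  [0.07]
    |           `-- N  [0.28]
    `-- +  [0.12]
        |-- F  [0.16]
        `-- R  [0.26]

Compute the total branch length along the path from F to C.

The path runs F → … → MRCA → … → C; the MRCA is the root of the tree.
Branch lengths along that path: 0.16 + 0.12 + 0.18 + 0.25 + 0.26 + 0.09 + 0.06 = 1.12.

1.12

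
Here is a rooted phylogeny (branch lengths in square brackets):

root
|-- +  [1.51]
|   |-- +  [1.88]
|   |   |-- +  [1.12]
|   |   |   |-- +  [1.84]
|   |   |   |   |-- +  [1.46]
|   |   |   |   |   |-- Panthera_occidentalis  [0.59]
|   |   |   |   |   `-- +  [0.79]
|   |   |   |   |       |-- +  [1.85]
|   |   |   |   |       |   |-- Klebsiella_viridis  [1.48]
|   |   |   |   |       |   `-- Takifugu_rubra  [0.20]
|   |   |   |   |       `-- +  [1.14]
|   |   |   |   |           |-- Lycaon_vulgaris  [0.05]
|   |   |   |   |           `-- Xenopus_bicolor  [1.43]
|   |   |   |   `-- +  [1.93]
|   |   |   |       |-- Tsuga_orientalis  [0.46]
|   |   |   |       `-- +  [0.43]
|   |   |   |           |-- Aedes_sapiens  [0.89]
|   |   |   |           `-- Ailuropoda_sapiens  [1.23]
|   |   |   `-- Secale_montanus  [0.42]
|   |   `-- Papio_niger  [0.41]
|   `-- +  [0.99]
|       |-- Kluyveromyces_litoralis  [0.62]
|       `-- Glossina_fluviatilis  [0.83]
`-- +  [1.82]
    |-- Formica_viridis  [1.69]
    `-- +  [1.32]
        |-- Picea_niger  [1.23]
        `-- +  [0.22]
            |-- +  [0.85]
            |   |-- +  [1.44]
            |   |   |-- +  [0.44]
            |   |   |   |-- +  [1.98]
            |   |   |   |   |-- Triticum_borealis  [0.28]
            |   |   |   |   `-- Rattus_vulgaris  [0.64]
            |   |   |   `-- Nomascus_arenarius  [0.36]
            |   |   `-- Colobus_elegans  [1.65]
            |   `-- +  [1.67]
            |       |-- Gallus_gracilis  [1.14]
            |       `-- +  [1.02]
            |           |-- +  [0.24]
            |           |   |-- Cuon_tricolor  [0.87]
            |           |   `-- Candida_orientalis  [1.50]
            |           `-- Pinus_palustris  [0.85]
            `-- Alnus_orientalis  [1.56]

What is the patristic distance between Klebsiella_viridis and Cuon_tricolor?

19.94

The path runs Klebsiella_viridis → … → MRCA → … → Cuon_tricolor; the MRCA is the root of the tree.
Branch lengths along that path: 1.48 + 1.85 + 0.79 + 1.46 + 1.84 + 1.12 + 1.88 + 1.51 + 1.82 + 1.32 + 0.22 + 0.85 + 1.67 + 1.02 + 0.24 + 0.87 = 19.94.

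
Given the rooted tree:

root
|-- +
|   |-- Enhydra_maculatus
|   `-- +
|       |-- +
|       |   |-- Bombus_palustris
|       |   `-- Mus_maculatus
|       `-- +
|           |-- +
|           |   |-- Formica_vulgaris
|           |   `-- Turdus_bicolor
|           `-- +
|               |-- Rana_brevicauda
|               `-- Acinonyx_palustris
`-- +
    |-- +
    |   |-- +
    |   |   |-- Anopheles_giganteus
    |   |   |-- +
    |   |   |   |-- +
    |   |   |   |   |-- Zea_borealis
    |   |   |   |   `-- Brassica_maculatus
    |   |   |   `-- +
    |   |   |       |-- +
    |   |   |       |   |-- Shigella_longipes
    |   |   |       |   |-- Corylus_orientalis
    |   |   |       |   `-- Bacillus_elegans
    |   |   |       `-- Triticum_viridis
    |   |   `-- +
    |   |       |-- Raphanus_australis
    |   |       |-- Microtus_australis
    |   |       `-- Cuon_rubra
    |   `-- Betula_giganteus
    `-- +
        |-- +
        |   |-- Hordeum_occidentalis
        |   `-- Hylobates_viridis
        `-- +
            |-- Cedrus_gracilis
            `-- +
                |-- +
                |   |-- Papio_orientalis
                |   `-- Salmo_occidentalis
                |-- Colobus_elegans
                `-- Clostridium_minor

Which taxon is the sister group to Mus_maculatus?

Bombus_palustris

Mus_maculatus attaches to the tree at the node subtending (Bombus_palustris,Mus_maculatus).
The other lineage descending from that same node — the sister group — is the single tip Bombus_palustris.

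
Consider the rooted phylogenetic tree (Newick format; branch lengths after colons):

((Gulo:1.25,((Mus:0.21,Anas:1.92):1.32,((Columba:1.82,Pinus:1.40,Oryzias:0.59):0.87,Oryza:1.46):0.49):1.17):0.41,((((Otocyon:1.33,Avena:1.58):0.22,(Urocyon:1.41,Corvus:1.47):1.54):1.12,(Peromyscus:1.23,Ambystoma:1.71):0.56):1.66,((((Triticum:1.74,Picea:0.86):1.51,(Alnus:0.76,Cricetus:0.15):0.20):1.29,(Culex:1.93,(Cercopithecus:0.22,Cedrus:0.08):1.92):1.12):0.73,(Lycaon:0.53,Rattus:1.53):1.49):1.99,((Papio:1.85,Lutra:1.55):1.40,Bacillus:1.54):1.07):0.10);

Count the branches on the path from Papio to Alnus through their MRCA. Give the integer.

The MRCA of Papio and Alnus is the node subtending ((((Otocyon,Avena),(Urocyon,Corvus)),(Peromyscus,Ambystoma)),((((Triticum,Picea),(Alnus,Cricetus)),(Culex,(Cercopithecus,Cedrus))),(Lycaon,Rattus)),((Papio,Lutra),Bacillus)).
From Papio up to that node: 3 branches. From Alnus up to the same node: 5 branches. Total: 3 + 5 = 8.

8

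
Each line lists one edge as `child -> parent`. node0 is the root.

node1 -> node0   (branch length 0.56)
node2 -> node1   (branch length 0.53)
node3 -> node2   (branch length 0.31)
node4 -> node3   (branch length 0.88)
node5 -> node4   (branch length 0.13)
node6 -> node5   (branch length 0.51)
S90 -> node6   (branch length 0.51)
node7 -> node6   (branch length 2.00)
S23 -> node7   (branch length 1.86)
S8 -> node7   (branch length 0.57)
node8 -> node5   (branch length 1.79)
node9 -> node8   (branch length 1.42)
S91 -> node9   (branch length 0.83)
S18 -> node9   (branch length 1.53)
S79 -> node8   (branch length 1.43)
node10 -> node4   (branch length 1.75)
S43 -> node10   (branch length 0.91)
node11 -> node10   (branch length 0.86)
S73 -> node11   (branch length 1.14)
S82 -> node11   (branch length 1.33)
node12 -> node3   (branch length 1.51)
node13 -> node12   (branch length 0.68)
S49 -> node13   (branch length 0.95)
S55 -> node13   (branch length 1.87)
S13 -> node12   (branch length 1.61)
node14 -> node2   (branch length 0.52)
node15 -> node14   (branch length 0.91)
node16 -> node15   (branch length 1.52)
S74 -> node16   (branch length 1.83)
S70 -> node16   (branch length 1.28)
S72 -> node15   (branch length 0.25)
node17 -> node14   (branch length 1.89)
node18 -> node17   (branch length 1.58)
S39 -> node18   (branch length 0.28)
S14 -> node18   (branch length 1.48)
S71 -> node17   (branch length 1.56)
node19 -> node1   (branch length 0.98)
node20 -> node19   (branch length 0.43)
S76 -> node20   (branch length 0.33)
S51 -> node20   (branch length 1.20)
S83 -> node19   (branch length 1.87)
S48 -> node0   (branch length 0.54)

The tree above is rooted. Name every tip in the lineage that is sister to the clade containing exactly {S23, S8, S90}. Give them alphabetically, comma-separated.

The clade containing exactly {S23, S8, S90} attaches to the tree at the node subtending ((S90,(S23,S8)),((S91,S18),S79)).
The other lineage descending from that same node — the sister group — is ((S91,S18),S79); its 3 tips in alphabetical order are the answer.

S18, S79, S91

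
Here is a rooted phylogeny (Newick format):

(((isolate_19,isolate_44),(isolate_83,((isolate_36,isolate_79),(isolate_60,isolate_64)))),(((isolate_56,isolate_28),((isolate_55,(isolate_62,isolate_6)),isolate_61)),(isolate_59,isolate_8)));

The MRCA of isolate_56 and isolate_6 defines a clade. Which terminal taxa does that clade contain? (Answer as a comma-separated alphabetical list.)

Tracing isolate_56: it sits inside (isolate_56,isolate_28).
Tracing isolate_6: it sits inside (isolate_62,isolate_6).
The smallest clade enclosing both is ((isolate_56,isolate_28),((isolate_55,(isolate_62,isolate_6)),isolate_61)); the answer is its 6 terminal taxa in alphabetical order.

isolate_28, isolate_55, isolate_56, isolate_6, isolate_61, isolate_62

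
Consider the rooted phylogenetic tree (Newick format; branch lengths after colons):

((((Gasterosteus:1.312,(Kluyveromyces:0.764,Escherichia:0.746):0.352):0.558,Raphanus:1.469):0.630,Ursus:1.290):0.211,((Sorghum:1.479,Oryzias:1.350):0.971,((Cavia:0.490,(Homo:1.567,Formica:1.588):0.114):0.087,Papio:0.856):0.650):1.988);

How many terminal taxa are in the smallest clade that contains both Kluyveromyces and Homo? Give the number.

The MRCA of Kluyveromyces and Homo is the root, so the clade is the entire tree.
That clade contains 11 terminal taxa: Cavia, Escherichia, Formica, Gasterosteus, Homo, Kluyveromyces, Oryzias, Papio, Raphanus, Sorghum, Ursus.

11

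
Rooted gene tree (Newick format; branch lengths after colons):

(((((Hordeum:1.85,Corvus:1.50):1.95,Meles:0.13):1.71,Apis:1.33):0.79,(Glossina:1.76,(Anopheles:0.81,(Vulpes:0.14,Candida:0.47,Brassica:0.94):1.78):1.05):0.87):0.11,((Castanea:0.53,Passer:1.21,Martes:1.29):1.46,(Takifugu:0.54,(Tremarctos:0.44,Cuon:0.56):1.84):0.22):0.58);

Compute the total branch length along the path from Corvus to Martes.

9.39

The path runs Corvus → … → MRCA → … → Martes; the MRCA is the root of the tree.
Branch lengths along that path: 1.50 + 1.95 + 1.71 + 0.79 + 0.11 + 0.58 + 1.46 + 1.29 = 9.39.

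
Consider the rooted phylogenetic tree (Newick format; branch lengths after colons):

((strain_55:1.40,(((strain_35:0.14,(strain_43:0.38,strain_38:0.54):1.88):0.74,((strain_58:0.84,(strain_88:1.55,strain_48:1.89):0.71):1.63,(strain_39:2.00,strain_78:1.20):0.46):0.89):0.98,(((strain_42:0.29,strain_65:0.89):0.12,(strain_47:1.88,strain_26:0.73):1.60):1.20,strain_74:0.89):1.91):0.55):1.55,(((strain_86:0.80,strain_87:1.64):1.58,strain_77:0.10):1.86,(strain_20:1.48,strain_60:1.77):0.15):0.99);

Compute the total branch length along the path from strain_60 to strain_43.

8.99

The path runs strain_60 → … → MRCA → … → strain_43; the MRCA is the root of the tree.
Branch lengths along that path: 1.77 + 0.15 + 0.99 + 1.55 + 0.55 + 0.98 + 0.74 + 1.88 + 0.38 = 8.99.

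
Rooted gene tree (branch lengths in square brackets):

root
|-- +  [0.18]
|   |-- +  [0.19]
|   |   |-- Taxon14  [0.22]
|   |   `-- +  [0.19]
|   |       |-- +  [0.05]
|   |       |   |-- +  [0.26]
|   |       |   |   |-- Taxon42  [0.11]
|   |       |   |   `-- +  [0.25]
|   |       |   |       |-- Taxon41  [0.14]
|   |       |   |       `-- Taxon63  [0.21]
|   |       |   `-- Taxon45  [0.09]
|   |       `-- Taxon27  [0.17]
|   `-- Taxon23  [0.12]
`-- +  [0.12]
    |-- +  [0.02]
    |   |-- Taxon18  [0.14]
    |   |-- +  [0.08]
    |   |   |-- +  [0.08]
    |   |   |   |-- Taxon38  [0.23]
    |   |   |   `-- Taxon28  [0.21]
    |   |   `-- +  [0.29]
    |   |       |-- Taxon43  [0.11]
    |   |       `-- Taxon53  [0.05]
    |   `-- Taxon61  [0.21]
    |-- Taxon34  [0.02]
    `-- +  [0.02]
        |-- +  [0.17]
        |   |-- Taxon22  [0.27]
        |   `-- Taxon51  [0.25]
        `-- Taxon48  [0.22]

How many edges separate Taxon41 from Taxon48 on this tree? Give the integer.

10

The MRCA of Taxon41 and Taxon48 is the root of the tree.
From Taxon41 up to that node: 7 branches. From Taxon48 up to the same node: 3 branches. Total: 7 + 3 = 10.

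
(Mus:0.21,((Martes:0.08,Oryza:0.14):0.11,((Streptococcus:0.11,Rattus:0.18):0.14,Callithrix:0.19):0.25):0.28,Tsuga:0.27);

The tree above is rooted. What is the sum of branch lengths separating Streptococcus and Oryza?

0.75

The path runs Streptococcus → … → MRCA → … → Oryza; the MRCA is the node subtending ((Martes,Oryza),((Streptococcus,Rattus),Callithrix)).
Branch lengths along that path: 0.11 + 0.14 + 0.25 + 0.11 + 0.14 = 0.75.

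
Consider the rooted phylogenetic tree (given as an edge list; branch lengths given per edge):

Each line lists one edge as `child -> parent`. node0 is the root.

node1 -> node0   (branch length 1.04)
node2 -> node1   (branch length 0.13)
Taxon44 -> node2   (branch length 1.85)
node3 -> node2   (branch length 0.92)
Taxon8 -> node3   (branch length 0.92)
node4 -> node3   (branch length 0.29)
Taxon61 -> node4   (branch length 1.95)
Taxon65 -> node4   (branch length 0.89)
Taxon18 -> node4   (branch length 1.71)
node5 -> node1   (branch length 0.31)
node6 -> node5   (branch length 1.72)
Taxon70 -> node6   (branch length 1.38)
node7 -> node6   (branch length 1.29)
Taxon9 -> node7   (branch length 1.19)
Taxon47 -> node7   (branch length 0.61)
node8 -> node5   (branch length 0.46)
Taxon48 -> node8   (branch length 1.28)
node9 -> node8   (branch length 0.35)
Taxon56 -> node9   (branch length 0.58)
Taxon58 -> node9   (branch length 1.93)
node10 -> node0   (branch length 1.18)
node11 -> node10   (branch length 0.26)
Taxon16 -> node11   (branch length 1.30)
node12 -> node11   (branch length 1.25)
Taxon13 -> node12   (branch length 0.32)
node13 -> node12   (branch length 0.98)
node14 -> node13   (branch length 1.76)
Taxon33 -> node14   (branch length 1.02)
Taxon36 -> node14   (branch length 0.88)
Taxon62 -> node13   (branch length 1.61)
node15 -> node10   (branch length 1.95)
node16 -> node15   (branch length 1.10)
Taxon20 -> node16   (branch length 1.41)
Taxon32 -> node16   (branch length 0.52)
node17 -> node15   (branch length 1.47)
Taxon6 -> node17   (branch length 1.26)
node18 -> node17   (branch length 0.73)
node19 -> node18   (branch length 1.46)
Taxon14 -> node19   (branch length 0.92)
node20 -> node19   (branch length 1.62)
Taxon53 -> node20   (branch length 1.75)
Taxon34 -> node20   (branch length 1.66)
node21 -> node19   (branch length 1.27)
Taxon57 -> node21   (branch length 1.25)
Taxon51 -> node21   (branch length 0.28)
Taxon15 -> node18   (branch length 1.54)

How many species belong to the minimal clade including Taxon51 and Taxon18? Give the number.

The MRCA of Taxon51 and Taxon18 is the root, so the clade is the entire tree.
That clade contains 25 terminal taxa: Taxon13, Taxon14, Taxon15, Taxon16, Taxon18, Taxon20, Taxon32, Taxon33, Taxon34, Taxon36, Taxon44, Taxon47, Taxon48, Taxon51, Taxon53, Taxon56, Taxon57, Taxon58, Taxon6, Taxon61, Taxon62, Taxon65, Taxon70, Taxon8, Taxon9.

25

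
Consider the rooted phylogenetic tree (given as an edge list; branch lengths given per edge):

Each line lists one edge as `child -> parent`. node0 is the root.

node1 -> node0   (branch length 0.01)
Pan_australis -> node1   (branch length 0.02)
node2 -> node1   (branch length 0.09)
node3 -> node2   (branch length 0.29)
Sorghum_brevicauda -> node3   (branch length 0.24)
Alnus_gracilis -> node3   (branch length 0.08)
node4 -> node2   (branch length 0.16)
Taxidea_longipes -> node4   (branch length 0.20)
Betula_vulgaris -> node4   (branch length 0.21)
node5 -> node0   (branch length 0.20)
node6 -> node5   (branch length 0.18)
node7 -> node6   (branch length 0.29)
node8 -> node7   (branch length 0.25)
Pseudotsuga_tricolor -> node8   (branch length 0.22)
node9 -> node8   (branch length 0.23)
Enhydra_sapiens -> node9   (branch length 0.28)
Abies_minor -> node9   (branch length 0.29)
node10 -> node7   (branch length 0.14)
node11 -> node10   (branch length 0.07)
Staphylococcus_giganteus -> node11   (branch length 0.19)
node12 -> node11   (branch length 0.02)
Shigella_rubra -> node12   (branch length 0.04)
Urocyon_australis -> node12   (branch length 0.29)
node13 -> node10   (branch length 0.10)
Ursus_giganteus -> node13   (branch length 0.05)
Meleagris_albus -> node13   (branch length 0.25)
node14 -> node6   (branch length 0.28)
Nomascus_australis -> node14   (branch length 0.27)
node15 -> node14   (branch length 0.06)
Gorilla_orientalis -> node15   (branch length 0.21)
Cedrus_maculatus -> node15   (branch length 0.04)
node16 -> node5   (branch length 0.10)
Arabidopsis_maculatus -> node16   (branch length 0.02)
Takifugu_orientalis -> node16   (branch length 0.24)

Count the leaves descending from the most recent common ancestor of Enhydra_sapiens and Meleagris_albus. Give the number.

The MRCA of Enhydra_sapiens and Meleagris_albus is the node subtending ((Pseudotsuga_tricolor,(Enhydra_sapiens,Abies_minor)),((Staphylococcus_giganteus,(Shigella_rubra,Urocyon_australis)),(Ursus_giganteus,Meleagris_albus))).
That clade contains 8 terminal taxa: Abies_minor, Enhydra_sapiens, Meleagris_albus, Pseudotsuga_tricolor, Shigella_rubra, Staphylococcus_giganteus, Urocyon_australis, Ursus_giganteus.

8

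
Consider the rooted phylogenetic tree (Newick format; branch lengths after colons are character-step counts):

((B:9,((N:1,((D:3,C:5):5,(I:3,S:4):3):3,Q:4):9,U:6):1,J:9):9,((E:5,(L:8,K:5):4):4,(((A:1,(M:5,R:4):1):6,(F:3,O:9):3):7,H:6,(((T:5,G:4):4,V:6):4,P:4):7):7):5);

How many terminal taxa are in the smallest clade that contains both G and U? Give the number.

The MRCA of G and U is the root, so the clade is the entire tree.
That clade contains 22 terminal taxa: A, B, C, D, E, F, G, H, I, J, K, L, M, N, O, P, Q, R, S, T, U, V.

22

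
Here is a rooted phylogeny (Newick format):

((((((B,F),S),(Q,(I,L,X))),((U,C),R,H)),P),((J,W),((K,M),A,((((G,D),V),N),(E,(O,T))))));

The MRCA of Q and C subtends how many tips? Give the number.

11

The MRCA of Q and C is the node subtending ((((B,F),S),(Q,(I,L,X))),((U,C),R,H)).
That clade contains 11 terminal taxa: B, C, F, H, I, L, Q, R, S, U, X.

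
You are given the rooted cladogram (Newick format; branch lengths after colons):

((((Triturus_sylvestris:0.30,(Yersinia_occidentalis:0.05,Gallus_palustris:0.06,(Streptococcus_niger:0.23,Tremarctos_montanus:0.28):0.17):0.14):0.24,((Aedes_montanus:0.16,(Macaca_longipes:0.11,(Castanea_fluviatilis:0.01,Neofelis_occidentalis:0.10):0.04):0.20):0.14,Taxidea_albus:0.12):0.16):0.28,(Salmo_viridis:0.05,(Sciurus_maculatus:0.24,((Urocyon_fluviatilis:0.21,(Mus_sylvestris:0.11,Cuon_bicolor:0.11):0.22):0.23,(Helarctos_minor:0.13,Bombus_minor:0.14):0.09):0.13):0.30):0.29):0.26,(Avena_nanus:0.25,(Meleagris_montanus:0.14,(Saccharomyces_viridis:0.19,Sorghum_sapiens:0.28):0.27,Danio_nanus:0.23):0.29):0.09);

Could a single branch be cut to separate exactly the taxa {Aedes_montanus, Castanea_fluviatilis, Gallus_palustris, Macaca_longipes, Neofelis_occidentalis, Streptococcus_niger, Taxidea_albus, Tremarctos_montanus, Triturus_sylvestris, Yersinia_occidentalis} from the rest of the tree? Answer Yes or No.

Yes

The most recent common ancestor of these taxa subtends ((Triturus_sylvestris,(Yersinia_occidentalis,Gallus_palustris,(Streptococcus_niger,Tremarctos_montanus))),((Aedes_montanus,(Macaca_longipes,(Castanea_fluviatilis,Neofelis_occidentalis))),Taxidea_albus)).
That clade has exactly 10 tips — every listed taxon and nothing else — so the group is monophyletic.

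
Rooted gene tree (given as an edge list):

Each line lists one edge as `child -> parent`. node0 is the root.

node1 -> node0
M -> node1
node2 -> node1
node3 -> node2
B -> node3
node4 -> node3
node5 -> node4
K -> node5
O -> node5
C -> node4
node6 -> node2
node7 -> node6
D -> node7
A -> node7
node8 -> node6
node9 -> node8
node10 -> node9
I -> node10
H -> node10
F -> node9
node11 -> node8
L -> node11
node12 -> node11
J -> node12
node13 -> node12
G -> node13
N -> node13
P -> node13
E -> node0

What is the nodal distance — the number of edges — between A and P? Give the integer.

7

The MRCA of A and P is the node subtending ((D,A),(((I,H),F),(L,(J,(G,N,P))))).
From A up to that node: 2 branches. From P up to the same node: 5 branches. Total: 2 + 5 = 7.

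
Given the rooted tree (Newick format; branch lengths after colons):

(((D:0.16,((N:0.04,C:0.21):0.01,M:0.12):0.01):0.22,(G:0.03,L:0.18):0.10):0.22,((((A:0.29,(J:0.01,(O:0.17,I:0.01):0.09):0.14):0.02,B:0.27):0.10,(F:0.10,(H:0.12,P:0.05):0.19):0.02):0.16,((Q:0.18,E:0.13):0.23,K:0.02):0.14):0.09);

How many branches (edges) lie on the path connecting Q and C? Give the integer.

9

The MRCA of Q and C is the root of the tree.
From Q up to that node: 4 branches. From C up to the same node: 5 branches. Total: 4 + 5 = 9.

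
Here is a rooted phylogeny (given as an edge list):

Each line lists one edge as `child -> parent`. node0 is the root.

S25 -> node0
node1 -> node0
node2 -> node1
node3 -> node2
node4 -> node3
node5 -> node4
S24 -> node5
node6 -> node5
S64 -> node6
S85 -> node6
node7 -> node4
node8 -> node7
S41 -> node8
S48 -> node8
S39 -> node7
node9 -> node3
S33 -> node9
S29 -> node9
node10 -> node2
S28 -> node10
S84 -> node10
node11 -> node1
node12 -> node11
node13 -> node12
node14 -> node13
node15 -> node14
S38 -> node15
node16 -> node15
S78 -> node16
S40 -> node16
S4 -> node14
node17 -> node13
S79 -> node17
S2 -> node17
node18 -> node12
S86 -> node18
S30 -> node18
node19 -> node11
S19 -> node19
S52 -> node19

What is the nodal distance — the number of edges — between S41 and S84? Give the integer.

The MRCA of S41 and S84 is the node subtending ((((S24,(S64,S85)),((S41,S48),S39)),(S33,S29)),(S28,S84)).
From S41 up to that node: 5 branches. From S84 up to the same node: 2 branches. Total: 5 + 2 = 7.

7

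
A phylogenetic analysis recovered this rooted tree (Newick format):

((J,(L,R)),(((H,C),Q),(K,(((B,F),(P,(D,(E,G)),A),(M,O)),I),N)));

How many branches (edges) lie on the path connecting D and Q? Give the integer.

The MRCA of D and Q is the node subtending (((H,C),Q),(K,(((B,F),(P,(D,(E,G)),A),(M,O)),I),N)).
From D up to that node: 6 branches. From Q up to the same node: 2 branches. Total: 6 + 2 = 8.

8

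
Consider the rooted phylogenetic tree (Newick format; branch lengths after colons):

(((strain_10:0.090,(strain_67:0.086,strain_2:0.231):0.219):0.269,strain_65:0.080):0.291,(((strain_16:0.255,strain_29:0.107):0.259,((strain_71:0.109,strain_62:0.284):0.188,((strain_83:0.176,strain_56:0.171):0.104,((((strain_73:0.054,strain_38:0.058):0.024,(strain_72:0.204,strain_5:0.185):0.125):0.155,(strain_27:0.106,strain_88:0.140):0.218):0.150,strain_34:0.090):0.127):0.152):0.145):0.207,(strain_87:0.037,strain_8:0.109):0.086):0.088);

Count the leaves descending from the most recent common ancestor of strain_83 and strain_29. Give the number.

The MRCA of strain_83 and strain_29 is the node subtending ((strain_16,strain_29),((strain_71,strain_62),((strain_83,strain_56),((((strain_73,strain_38),(strain_72,strain_5)),(strain_27,strain_88)),strain_34)))).
That clade contains 13 terminal taxa: strain_16, strain_27, strain_29, strain_34, strain_38, strain_5, strain_56, strain_62, strain_71, strain_72, strain_73, strain_83, strain_88.

13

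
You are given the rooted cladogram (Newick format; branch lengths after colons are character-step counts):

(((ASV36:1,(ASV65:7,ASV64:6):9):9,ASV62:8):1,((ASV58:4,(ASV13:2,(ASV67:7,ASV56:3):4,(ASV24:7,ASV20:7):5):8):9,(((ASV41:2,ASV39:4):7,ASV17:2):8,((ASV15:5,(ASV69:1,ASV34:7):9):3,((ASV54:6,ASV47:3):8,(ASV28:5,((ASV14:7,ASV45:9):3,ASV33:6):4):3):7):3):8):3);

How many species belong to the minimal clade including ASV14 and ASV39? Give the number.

The MRCA of ASV14 and ASV39 is the node subtending (((ASV41,ASV39),ASV17),((ASV15,(ASV69,ASV34)),((ASV54,ASV47),(ASV28,((ASV14,ASV45),ASV33))))).
That clade contains 12 terminal taxa: ASV14, ASV15, ASV17, ASV28, ASV33, ASV34, ASV39, ASV41, ASV45, ASV47, ASV54, ASV69.

12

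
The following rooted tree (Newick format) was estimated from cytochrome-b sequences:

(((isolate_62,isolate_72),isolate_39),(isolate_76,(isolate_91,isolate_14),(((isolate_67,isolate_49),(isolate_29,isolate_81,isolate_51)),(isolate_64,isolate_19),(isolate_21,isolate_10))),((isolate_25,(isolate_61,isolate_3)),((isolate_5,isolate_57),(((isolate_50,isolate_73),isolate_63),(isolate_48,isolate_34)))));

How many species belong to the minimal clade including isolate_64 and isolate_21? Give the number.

The MRCA of isolate_64 and isolate_21 is the node subtending (((isolate_67,isolate_49),(isolate_29,isolate_81,isolate_51)),(isolate_64,isolate_19),(isolate_21,isolate_10)).
That clade contains 9 terminal taxa: isolate_10, isolate_19, isolate_21, isolate_29, isolate_49, isolate_51, isolate_64, isolate_67, isolate_81.

9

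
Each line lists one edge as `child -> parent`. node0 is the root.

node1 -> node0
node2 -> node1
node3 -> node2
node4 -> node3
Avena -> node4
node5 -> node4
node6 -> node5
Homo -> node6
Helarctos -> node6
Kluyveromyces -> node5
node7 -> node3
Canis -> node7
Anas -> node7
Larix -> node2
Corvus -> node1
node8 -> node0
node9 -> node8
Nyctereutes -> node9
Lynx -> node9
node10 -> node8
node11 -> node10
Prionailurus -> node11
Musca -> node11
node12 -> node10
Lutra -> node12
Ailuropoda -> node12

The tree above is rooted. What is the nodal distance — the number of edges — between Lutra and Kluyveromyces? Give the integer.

10

The MRCA of Lutra and Kluyveromyces is the root of the tree.
From Lutra up to that node: 4 branches. From Kluyveromyces up to the same node: 6 branches. Total: 4 + 6 = 10.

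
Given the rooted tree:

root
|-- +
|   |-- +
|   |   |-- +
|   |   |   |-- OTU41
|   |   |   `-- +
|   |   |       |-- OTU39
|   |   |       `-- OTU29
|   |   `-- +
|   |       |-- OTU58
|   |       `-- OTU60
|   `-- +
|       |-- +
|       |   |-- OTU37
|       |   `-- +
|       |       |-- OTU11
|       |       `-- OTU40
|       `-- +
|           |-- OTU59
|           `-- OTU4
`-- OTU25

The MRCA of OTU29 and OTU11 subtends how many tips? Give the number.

The MRCA of OTU29 and OTU11 is the node subtending (((OTU41,(OTU39,OTU29)),(OTU58,OTU60)),((OTU37,(OTU11,OTU40)),(OTU59,OTU4))).
That clade contains 10 terminal taxa: OTU11, OTU29, OTU37, OTU39, OTU4, OTU40, OTU41, OTU58, OTU59, OTU60.

10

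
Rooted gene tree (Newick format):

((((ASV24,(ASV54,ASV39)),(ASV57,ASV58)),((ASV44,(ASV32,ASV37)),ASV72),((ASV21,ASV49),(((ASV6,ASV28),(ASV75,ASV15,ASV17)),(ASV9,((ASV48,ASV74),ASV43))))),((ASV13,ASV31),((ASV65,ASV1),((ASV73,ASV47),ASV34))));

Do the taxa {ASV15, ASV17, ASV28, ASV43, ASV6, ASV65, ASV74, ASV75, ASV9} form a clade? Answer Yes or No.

The MRCA of the listed taxa is the root, so the smallest clade containing them is the whole tree.
That clade also contains ASV1, ASV13, ASV21, ASV24, ASV31, ASV32, ASV34, ASV37, ASV39, ASV44, ASV47, ASV48, ASV49, ASV54, ASV57, ASV58, ASV72, ASV73, which are not in the proposed group, so the group is not monophyletic.

No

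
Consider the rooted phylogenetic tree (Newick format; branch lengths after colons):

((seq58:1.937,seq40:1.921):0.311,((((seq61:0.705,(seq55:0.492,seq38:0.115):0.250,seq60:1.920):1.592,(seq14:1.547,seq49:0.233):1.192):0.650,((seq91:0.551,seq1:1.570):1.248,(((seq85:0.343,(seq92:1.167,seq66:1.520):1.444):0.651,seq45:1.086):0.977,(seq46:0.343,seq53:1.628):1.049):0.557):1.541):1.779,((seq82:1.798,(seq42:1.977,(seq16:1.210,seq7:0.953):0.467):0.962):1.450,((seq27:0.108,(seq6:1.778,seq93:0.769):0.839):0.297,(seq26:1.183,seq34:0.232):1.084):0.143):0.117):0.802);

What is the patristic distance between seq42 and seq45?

10.446

The path runs seq42 → … → MRCA → … → seq45; the MRCA is the node subtending ((((seq61,(seq55,seq38),seq60),(seq14,seq49)),((seq91,seq1),(((seq85,(seq92,seq66)),seq45),(seq46,seq53)))),((seq82,(seq42,(seq16,seq7))),((seq27,(seq6,seq93)),(seq26,seq34)))).
Branch lengths along that path: 1.977 + 0.962 + 1.450 + 0.117 + 1.779 + 1.541 + 0.557 + 0.977 + 1.086 = 10.446.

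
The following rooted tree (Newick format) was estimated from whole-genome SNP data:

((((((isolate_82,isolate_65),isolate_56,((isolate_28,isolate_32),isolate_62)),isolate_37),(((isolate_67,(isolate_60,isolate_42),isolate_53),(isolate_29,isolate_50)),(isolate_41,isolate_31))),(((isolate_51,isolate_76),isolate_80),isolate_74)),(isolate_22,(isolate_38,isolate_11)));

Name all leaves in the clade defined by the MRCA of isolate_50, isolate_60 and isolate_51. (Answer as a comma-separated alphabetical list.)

isolate_28, isolate_29, isolate_31, isolate_32, isolate_37, isolate_41, isolate_42, isolate_50, isolate_51, isolate_53, isolate_56, isolate_60, isolate_62, isolate_65, isolate_67, isolate_74, isolate_76, isolate_80, isolate_82

Tracing isolate_50: it sits inside (isolate_29,isolate_50).
Tracing isolate_60: it sits inside (isolate_60,isolate_42).
Tracing isolate_51: it sits inside (isolate_51,isolate_76).
The smallest clade enclosing all 3 is (((((isolate_82,isolate_65),isolate_56,((isolate_28,isolate_32),isolate_62)),isolate_37),(((isolate_67,(isolate_60,isolate_42),isolate_53),(isolate_29,isolate_50)),(isolate_41,isolate_31))),(((isolate_51,isolate_76),isolate_80),isolate_74)); the answer is its 19 terminal taxa in alphabetical order.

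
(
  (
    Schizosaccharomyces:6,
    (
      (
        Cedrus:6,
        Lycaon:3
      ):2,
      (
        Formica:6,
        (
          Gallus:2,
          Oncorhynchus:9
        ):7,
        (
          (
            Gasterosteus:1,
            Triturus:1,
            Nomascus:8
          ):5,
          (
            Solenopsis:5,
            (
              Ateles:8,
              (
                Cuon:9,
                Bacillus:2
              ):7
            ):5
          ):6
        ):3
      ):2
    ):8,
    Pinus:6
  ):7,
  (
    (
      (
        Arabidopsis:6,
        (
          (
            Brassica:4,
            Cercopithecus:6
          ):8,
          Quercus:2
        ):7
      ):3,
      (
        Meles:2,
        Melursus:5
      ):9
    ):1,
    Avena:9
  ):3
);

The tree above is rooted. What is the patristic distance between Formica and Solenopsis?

20

The path runs Formica → … → MRCA → … → Solenopsis; the MRCA is the node subtending (Formica,(Gallus,Oncorhynchus),((Gasterosteus,Triturus,Nomascus),(Solenopsis,(Ateles,(Cuon,Bacillus))))).
Branch lengths along that path: 6 + 3 + 6 + 5 = 20.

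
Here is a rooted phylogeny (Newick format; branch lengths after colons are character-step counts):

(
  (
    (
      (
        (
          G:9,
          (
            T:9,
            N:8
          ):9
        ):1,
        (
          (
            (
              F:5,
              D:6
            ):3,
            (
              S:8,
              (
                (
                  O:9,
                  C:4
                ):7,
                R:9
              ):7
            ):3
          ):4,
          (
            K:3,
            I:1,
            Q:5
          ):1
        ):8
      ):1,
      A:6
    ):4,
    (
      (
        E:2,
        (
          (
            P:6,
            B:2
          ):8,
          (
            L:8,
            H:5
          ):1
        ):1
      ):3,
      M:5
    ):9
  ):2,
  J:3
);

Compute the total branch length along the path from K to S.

19

The path runs K → … → MRCA → … → S; the MRCA is the node subtending (((F,D),(S,((O,C),R))),(K,I,Q)).
Branch lengths along that path: 3 + 1 + 4 + 3 + 8 = 19.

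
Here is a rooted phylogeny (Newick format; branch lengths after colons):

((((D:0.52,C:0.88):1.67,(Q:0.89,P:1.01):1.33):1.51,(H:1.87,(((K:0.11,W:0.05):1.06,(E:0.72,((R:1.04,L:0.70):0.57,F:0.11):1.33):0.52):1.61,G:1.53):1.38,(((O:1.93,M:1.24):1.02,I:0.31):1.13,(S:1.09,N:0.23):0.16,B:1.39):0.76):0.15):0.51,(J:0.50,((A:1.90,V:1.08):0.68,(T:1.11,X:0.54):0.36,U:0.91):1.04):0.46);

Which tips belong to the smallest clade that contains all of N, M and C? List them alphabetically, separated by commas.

Tracing N: it sits inside (S,N).
Tracing M: it sits inside (O,M).
Tracing C: it sits inside (D,C).
The smallest clade enclosing all 3 is (((D,C),(Q,P)),(H,(((K,W),(E,((R,L),F))),G),(((O,M),I),(S,N),B))); the answer is its 18 terminal taxa in alphabetical order.

B, C, D, E, F, G, H, I, K, L, M, N, O, P, Q, R, S, W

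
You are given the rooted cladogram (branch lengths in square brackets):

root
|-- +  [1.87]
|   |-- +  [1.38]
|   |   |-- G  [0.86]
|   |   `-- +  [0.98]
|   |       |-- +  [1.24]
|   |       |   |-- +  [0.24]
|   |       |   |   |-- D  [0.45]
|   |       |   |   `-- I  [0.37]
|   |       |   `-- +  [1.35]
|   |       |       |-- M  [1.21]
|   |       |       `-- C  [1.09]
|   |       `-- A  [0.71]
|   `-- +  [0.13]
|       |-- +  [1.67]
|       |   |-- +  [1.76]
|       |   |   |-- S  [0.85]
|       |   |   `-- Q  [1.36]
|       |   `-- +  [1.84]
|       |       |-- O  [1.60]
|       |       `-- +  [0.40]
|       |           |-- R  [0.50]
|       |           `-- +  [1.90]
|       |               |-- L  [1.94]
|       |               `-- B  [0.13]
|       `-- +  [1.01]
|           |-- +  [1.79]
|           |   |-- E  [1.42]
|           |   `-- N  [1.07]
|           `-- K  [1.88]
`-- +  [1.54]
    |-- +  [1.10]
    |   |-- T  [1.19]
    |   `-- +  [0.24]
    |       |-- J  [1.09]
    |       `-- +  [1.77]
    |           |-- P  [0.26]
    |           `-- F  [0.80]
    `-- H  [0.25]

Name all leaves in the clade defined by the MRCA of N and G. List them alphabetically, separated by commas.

A, B, C, D, E, G, I, K, L, M, N, O, Q, R, S

Tracing N: it sits inside (E,N).
Tracing G: it sits inside (G,(((D,I),(M,C)),A)).
The smallest clade enclosing both is ((G,(((D,I),(M,C)),A)),(((S,Q),(O,(R,(L,B)))),((E,N),K))); the answer is its 15 terminal taxa in alphabetical order.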